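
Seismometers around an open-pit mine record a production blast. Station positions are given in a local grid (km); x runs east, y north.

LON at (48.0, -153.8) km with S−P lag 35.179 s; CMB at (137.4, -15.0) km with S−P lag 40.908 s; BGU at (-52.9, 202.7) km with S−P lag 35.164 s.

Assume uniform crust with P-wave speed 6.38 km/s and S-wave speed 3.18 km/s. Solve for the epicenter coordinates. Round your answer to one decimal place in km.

-121.9 km east, -9.3 km north

Distance from S−P lag: d = Δt · v_P v_S / (v_P − v_S) = Δt · (6.38·3.18)/(6.38−3.18) ≈ 6.3401·Δt.
So d_LON = 223.04, d_CMB = 259.36, d_BGU = 222.94 km.
Circle about each station: (x − 48.0)² + (y + 153.8)² = 223.04²; (x − 137.4)² + (y + 15.0)² = 259.36²; (x + 52.9)² + (y − 202.7)² = 222.94².
Subtracting pairs of circle equations eliminates x²+y² and gives linear equations (the radical axes):
178.8 x + 277.6 y = -24375.45
-201.8 x + 713.0 y = 17971.86
Solving the 2×2 system: x ≈ -121.9, y ≈ -9.3 km.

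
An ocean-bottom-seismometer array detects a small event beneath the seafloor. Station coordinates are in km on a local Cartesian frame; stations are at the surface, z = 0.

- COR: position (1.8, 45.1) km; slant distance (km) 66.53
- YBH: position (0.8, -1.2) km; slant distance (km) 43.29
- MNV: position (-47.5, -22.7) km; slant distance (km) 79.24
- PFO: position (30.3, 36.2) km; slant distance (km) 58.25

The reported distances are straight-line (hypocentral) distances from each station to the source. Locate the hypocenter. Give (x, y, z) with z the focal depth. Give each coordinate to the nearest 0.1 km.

Each station gives a sphere (x−x_i)² + (y−y_i)² + z² = d_i² (stations at z=0).
Subtracting the COR sphere from YBH and MNV: z² cancels, leaving linear equations in x and y:
-2.0 x − 92.6 y = 517.05
-98.6 x − 135.6 y = -1118.45
Solving: x ≈ 19.605, y ≈ -6.007 km (keep extra digits for the depth step; rounded: 19.6, -6.0).
Then from the COR sphere: z² = 66.53² − (x − 1.8)² − (y − 45.1)² with x = 19.605, y = -6.007, so z ≈ 38.695 ≈ 38.7 km.
Check against PFO (with the unrounded solution): distance 58.25 ≈ 58.25 km. ✓

x ≈ 19.6 km, y ≈ -6.0 km, depth ≈ 38.7 km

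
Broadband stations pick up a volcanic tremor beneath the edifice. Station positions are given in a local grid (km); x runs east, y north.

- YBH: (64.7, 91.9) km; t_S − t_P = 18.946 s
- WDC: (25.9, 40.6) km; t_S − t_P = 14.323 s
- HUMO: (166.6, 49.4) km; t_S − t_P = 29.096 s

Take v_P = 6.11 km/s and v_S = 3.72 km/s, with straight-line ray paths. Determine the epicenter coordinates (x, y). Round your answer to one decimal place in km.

x ≈ -110.1 km, y ≈ 48.2 km

Distance from S−P lag: d = Δt · v_P v_S / (v_P − v_S) = Δt · (6.11·3.72)/(6.11−3.72) ≈ 9.5101·Δt.
So d_YBH = 180.18, d_WDC = 136.21, d_HUMO = 276.71 km.
Circle about each station: (x − 64.7)² + (y − 91.9)² = 180.18²; (x − 25.9)² + (y − 40.6)² = 136.21²; (x − 166.6)² + (y − 49.4)² = 276.71².
Subtracting pairs of circle equations eliminates x²+y² and gives linear equations (the radical axes):
-77.6 x − 102.6 y = 3599.14
203.8 x − 85.0 y = -26539.37
Solving the 2×2 system: x ≈ -110.1, y ≈ 48.2 km.
Check against YBH (with the unrounded x, y): √((x − 64.7)²+(y − 91.9)²) = 180.19 ≈ 180.18 km. ✓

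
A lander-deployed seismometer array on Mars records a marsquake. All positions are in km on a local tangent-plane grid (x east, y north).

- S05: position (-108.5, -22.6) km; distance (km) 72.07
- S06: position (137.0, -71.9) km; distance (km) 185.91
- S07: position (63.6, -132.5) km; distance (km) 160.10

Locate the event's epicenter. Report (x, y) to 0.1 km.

-37.8 km east, -8.6 km north

Circle about each station: (x + 108.5)² + (y + 22.6)² = 72.07²; (x − 137.0)² + (y + 71.9)² = 185.91²; (x − 63.6)² + (y + 132.5)² = 160.10².
Subtracting the S05 equation from the S06 and S07 equations removes the quadratic terms:
491.0 x − 98.6 y = -17712.84
344.2 x − 219.8 y = -11119.73
Solving the 2×2 system: x ≈ -37.8, y ≈ -8.6 km.
Check against S05 (with the unrounded x, y): √((x + 108.5)²+(y + 22.6)²) = 72.07 ≈ 72.07 km. ✓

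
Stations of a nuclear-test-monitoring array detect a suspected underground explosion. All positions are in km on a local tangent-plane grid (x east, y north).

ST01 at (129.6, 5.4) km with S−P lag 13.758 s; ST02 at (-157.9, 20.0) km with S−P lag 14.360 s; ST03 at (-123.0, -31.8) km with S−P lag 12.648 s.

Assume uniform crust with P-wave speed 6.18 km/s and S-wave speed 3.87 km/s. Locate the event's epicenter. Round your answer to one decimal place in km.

Distance from S−P lag: d = Δt · v_P v_S / (v_P − v_S) = Δt · (6.18·3.87)/(6.18−3.87) ≈ 10.3535·Δt.
So d_ST01 = 142.44, d_ST02 = 148.68, d_ST03 = 130.95 km.
Circle about each station: (x − 129.6)² + (y − 5.4)² = 142.44²; (x + 157.9)² + (y − 20.0)² = 148.68²; (x + 123.0)² + (y + 31.8)² = 130.95².
Subtracting pairs of circle equations eliminates x²+y² and gives linear equations (the radical axes):
-575.0 x + 29.2 y = 6690.50
-505.2 x − 74.4 y = 2456.17
Solving the 2×2 system: x ≈ -9.9, y ≈ 34.2 km.
Check against ST01 (with the unrounded x, y): √((x − 129.6)²+(y − 5.4)²) = 142.44 ≈ 142.44 km. ✓

-9.9 km east, 34.2 km north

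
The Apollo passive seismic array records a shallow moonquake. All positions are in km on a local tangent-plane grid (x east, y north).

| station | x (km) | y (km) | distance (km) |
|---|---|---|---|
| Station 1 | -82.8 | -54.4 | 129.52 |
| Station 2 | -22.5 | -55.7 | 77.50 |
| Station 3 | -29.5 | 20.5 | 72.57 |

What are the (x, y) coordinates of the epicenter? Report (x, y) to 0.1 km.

37.7 km east, -6.9 km north

Circle about each station: (x + 82.8)² + (y + 54.4)² = 129.52²; (x + 22.5)² + (y + 55.7)² = 77.50²; (x + 29.5)² + (y − 20.5)² = 72.57².
Subtracting the Station 1 equation from the Station 2 and Station 3 equations removes the quadratic terms:
120.6 x − 2.6 y = 4562.72
106.6 x + 149.8 y = 2984.33
Solving the 2×2 system: x ≈ 37.7, y ≈ -6.9 km.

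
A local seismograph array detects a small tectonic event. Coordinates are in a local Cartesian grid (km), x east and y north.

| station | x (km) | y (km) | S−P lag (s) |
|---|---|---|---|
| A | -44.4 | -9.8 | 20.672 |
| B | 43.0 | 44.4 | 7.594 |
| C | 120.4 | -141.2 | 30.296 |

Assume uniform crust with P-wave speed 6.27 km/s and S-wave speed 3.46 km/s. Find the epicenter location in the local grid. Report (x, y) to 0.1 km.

Distance from S−P lag: d = Δt · v_P v_S / (v_P − v_S) = Δt · (6.27·3.46)/(6.27−3.46) ≈ 7.7204·Δt.
So d_A = 159.60, d_B = 58.63, d_C = 233.90 km.
Circle about each station: (x + 44.4)² + (y + 9.8)² = 159.60²; (x − 43.0)² + (y − 44.4)² = 58.63²; (x − 120.4)² + (y + 141.2)² = 233.90².
Subtracting the A equation from the B and C equations removes the quadratic terms:
174.8 x + 108.4 y = 23787.64
329.6 x − 262.8 y = 3129.15
Solving the 2×2 system: x ≈ 80.7, y ≈ 89.3 km.

x ≈ 80.7 km, y ≈ 89.3 km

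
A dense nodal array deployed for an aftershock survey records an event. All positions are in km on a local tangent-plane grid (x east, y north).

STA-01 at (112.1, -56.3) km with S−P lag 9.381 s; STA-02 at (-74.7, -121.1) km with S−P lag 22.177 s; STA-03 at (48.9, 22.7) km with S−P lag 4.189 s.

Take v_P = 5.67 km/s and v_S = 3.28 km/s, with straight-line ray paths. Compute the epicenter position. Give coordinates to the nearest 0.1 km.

Distance from S−P lag: d = Δt · v_P v_S / (v_P − v_S) = Δt · (5.67·3.28)/(5.67−3.28) ≈ 7.7814·Δt.
So d_STA-01 = 73.00, d_STA-02 = 172.57, d_STA-03 = 32.60 km.
Circle about each station: (x − 112.1)² + (y + 56.3)² = 73.00²; (x + 74.7)² + (y + 121.1)² = 172.57²; (x − 48.9)² + (y − 22.7)² = 32.60².
Subtracting the STA-01 equation from the STA-02 and STA-03 equations removes the quadratic terms:
-373.6 x − 129.6 y = -19942.20
-126.4 x + 158.0 y = -8563.36
Solving the 2×2 system: x ≈ 56.5, y ≈ -9.0 km.
Check against STA-01 (with the unrounded x, y): √((x − 112.1)²+(y + 56.3)²) = 73.00 ≈ 73.00 km. ✓

56.5 km east, -9.0 km north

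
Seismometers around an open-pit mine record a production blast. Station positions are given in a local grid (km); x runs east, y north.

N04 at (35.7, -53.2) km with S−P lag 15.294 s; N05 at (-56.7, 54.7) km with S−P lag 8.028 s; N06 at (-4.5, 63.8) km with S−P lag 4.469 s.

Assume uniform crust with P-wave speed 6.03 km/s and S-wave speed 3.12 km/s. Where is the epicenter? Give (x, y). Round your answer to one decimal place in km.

Distance from S−P lag: d = Δt · v_P v_S / (v_P − v_S) = Δt · (6.03·3.12)/(6.03−3.12) ≈ 6.4652·Δt.
So d_N04 = 98.88, d_N05 = 51.90, d_N06 = 28.89 km.
Circle about each station: (x − 35.7)² + (y + 53.2)² = 98.88²; (x + 56.7)² + (y − 54.7)² = 51.90²; (x + 4.5)² + (y − 63.8)² = 28.89².
Subtracting pairs of circle equations eliminates x²+y² and gives linear equations (the radical axes):
-184.8 x + 215.8 y = 9185.89
-80.4 x + 234.0 y = 8928.58
Solving the 2×2 system: x ≈ -8.6, y ≈ 35.2 km.

(-8.6, 35.2)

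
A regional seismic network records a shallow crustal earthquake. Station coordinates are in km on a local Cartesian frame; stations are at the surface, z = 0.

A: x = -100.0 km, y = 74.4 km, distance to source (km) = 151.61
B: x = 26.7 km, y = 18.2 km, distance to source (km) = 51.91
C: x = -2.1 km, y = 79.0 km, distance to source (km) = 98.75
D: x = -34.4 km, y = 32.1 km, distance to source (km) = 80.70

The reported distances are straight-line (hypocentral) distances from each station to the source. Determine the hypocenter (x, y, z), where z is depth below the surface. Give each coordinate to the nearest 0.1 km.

Each station gives a sphere (x−x_i)² + (y−y_i)² + z² = d_i² (stations at z=0).
Subtracting the A sphere from B and C: z² cancels, leaving linear equations in x and y:
253.4 x − 112.4 y = 5799.71
195.8 x + 9.2 y = 3944.08
Solving: x ≈ 20.406, y ≈ -5.594 km (keep extra digits for the depth step; rounded: 20.4, -5.6).
Then from the A sphere: z² = 151.61² − (x + 100.0)² − (y − 74.4)² with x = 20.406, y = -5.594, so z ≈ 45.705 ≈ 45.7 km.

x ≈ 20.4 km, y ≈ -5.6 km, depth ≈ 45.7 km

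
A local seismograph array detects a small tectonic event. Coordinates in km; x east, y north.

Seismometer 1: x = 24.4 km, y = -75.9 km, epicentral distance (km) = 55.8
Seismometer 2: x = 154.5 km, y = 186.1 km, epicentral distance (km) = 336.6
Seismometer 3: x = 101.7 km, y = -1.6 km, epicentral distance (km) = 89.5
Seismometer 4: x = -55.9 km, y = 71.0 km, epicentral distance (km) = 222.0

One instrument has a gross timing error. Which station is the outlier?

Seismometer 3

Solve using three stations at a time. Using Seismometer 1, Seismometer 2, Seismometer 4 (subtract circle equations pairwise → linear system) gives (x, y) ≈ (38.6, -129.9).
Distances from that point to each station vs reported:
  Seismometer 1: calculated 55.8 vs reported 55.8 → residual 0.0 km
  Seismometer 2: calculated 336.6 vs reported 336.6 → residual 0.0 km
  Seismometer 3: calculated 143.0 vs reported 89.5 → residual 53.5 km
  Seismometer 4: calculated 222.0 vs reported 222.0 → residual 0.0 km
Seismometer 1, Seismometer 2, Seismometer 4 are mutually consistent (residuals ≈ 0); Seismometer 3 is off by 53.5 km.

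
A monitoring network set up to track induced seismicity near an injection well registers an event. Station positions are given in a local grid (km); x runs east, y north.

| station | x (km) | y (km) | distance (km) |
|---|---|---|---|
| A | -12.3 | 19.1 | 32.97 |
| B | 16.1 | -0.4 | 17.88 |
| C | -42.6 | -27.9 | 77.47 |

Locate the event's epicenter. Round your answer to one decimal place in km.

Circle about each station: (x + 12.3)² + (y − 19.1)² = 32.97²; (x − 16.1)² + (y + 0.4)² = 17.88²; (x + 42.6)² + (y + 27.9)² = 77.47².
Subtracting the A equation from the B and C equations removes the quadratic terms:
56.8 x − 39.0 y = 510.60
-60.6 x − 94.0 y = -2837.51
Solving the 2×2 system: x ≈ 20.6, y ≈ 16.9 km.
Check against A (with the unrounded x, y): √((x + 12.3)²+(y − 19.1)²) = 32.97 ≈ 32.97 km. ✓

20.6 km east, 16.9 km north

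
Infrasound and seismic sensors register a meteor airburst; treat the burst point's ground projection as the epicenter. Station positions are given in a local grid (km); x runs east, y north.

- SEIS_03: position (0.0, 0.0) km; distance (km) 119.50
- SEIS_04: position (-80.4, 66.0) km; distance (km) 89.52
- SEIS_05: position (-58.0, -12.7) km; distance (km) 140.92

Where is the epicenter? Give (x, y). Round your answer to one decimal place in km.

Circle about each station: x² + y² = 119.50²; (x + 80.4)² + (y − 66.0)² = 89.52²; (x + 58.0)² + (y + 12.7)² = 140.92².
Subtracting the SEIS_03 equation from the SEIS_04 and SEIS_05 equations removes the quadratic terms:
-160.8 x + 132.0 y = 17086.58
-116.0 x − 25.4 y = -2052.91
Solving the 2×2 system: x ≈ -8.4, y ≈ 119.2 km.

x ≈ -8.4 km, y ≈ 119.2 km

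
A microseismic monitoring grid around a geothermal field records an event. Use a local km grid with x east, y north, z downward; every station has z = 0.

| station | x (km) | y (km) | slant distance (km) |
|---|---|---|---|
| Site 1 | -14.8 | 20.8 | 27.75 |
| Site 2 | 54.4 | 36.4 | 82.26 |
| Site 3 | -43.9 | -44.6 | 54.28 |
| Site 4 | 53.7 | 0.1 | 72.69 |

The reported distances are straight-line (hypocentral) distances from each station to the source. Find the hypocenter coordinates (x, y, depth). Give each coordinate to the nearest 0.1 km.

Each station gives a sphere (x−x_i)² + (y−y_i)² + z² = d_i² (stations at z=0).
Subtracting the Site 1 sphere from Site 2 and Site 3: z² cancels, leaving linear equations in x and y:
138.4 x + 31.2 y = -2364.01
-58.2 x − 130.8 y = 1088.43
Solving: x ≈ -16.900, y ≈ -0.802 km (keep extra digits for the depth step; rounded: -16.9, -0.8).
Then from the Site 1 sphere: z² = 27.75² − (x + 14.8)² − (y − 20.8)² with x = -16.900, y = -0.802, so z ≈ 17.292 ≈ 17.3 km.

(-16.9, -0.8, 17.3)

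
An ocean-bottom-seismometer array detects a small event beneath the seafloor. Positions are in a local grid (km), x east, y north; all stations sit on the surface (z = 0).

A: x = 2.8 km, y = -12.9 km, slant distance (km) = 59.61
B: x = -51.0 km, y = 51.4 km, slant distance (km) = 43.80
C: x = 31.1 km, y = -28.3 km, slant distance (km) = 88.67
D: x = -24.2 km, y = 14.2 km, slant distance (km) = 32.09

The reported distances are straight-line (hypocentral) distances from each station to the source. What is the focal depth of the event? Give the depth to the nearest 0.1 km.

depth ≈ 28.8 km

Each station gives a sphere (x−x_i)² + (y−y_i)² + z² = d_i² (stations at z=0).
Subtracting the A sphere from B and C: z² cancels, leaving linear equations in x and y:
-107.6 x + 128.6 y = 6703.62
56.6 x − 30.8 y = -2715.17
Solving: x ≈ -35.993, y ≈ 22.013 km (keep extra digits for the depth step; rounded: -36.0, 22.0).
Then from the A sphere: z² = 59.61² − (x − 2.8)² − (y + 12.9)² with x = -35.993, y = 22.013, so z ≈ 28.802 ≈ 28.8 km.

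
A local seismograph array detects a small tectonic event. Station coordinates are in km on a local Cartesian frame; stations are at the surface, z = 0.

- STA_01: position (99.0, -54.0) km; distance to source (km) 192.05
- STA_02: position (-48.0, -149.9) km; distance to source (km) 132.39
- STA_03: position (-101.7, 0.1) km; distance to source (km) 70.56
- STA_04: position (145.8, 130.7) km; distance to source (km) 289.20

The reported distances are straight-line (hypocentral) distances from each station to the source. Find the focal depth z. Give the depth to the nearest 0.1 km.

depth ≈ 57.7 km

Each station gives a sphere (x−x_i)² + (y−y_i)² + z² = d_i² (stations at z=0).
Subtracting the STA_01 sphere from STA_02 and STA_03: z² cancels, leaving linear equations in x and y:
-294.0 x − 191.8 y = 31413.10
-401.4 x + 108.2 y = 29530.39
Solving: x ≈ -83.299, y ≈ -36.097 km (keep extra digits for the depth step; rounded: -83.3, -36.1).
Then from the STA_01 sphere: z² = 192.05² − (x − 99.0)² − (y + 54.0)² with x = -83.299, y = -36.097, so z ≈ 57.704 ≈ 57.7 km.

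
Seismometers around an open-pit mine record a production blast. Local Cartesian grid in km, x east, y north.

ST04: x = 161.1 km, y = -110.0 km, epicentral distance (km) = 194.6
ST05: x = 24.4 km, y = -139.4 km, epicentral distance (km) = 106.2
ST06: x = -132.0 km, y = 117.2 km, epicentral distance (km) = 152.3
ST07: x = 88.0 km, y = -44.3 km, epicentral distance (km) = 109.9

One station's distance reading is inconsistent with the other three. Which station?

Solve using three stations at a time. Using ST04, ST05, ST07 (subtract circle equations pairwise → linear system) gives (x, y) ≈ (-21.9, -43.8).
Distances from that point to each station vs reported:
  ST04: calculated 194.6 vs reported 194.6 → residual 0.0 km
  ST05: calculated 106.2 vs reported 106.2 → residual 0.0 km
  ST06: calculated 195.1 vs reported 152.3 → residual 42.8 km
  ST07: calculated 109.9 vs reported 109.9 → residual 0.0 km
ST04, ST05, ST07 are mutually consistent (residuals ≈ 0); ST06 is off by 42.8 km.

ST06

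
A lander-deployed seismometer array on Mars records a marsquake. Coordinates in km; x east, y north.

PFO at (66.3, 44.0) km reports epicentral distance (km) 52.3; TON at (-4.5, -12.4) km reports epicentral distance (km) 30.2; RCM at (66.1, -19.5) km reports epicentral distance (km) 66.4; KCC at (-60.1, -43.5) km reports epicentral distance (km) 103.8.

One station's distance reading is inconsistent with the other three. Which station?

TON

Solve using three stations at a time. Using PFO, RCM, KCC (subtract circle equations pairwise → linear system) gives (x, y) ≈ (17.4, 25.6).
Distances from that point to each station vs reported:
  PFO: calculated 52.3 vs reported 52.3 → residual 0.0 km
  TON: calculated 43.8 vs reported 30.2 → residual 13.6 km
  RCM: calculated 66.4 vs reported 66.4 → residual 0.0 km
  KCC: calculated 103.8 vs reported 103.8 → residual 0.0 km
PFO, RCM, KCC are mutually consistent (residuals ≈ 0); TON is off by 13.6 km.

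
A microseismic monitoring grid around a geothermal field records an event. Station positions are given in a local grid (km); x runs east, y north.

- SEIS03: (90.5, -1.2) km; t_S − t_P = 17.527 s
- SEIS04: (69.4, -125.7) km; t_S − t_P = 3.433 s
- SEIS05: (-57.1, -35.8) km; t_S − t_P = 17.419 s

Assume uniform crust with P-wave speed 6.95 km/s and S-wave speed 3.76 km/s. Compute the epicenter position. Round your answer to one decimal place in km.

Distance from S−P lag: d = Δt · v_P v_S / (v_P − v_S) = Δt · (6.95·3.76)/(6.95−3.76) ≈ 8.1918·Δt.
So d_SEIS03 = 143.58, d_SEIS04 = 28.12, d_SEIS05 = 142.69 km.
Circle about each station: (x − 90.5)² + (y + 1.2)² = 143.58²; (x − 69.4)² + (y + 125.7)² = 28.12²; (x + 57.1)² + (y + 35.8)² = 142.69².
Subtracting the SEIS03 equation from the SEIS04 and SEIS05 equations removes the quadratic terms:
-42.2 x − 249.0 y = 32249.64
-295.2 x − 69.2 y = -3394.86
Solving the 2×2 system: x ≈ 43.6, y ≈ -136.9 km.

43.6 km east, -136.9 km north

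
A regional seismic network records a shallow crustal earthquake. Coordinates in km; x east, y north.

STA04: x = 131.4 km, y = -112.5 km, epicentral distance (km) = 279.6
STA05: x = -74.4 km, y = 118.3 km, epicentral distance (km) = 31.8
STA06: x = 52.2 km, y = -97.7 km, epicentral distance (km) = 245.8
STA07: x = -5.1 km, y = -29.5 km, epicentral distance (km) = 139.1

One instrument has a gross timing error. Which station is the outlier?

STA06

Solve using three stations at a time. Using STA04, STA05, STA07 (subtract circle equations pairwise → linear system) gives (x, y) ≈ (-46.3, 103.4).
Distances from that point to each station vs reported:
  STA04: calculated 279.6 vs reported 279.6 → residual 0.0 km
  STA05: calculated 31.8 vs reported 31.8 → residual 0.0 km
  STA06: calculated 223.9 vs reported 245.8 → residual 21.9 km
  STA07: calculated 139.1 vs reported 139.1 → residual 0.0 km
STA04, STA05, STA07 are mutually consistent (residuals ≈ 0); STA06 is off by 21.9 km.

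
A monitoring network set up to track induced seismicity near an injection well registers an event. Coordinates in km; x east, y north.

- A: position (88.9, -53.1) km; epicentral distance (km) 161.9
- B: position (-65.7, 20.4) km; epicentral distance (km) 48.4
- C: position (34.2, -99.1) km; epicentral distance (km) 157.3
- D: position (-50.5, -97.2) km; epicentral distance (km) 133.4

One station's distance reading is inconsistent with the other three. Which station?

B

Solve using three stations at a time. Using A, C, D (subtract circle equations pairwise → linear system) gives (x, y) ≈ (-46.2, 36.0).
Distances from that point to each station vs reported:
  A: calculated 161.8 vs reported 161.9 → residual 0.1 km
  B: calculated 25.0 vs reported 48.4 → residual 23.4 km
  C: calculated 157.2 vs reported 157.3 → residual 0.1 km
  D: calculated 133.3 vs reported 133.4 → residual 0.1 km
A, C, D are mutually consistent (residuals ≈ 0); B is off by 23.4 km.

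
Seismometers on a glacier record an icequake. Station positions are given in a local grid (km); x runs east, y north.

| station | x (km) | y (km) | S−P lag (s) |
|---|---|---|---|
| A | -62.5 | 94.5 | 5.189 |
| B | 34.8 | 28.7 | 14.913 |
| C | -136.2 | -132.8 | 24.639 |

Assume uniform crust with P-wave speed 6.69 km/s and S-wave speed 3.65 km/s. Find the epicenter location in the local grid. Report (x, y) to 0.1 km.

x ≈ -81.5 km, y ≈ 57.4 km

Distance from S−P lag: d = Δt · v_P v_S / (v_P − v_S) = Δt · (6.69·3.65)/(6.69−3.65) ≈ 8.0324·Δt.
So d_A = 41.68, d_B = 119.79, d_C = 197.91 km.
Circle about each station: (x + 62.5)² + (y − 94.5)² = 41.68²; (x − 34.8)² + (y − 28.7)² = 119.79²; (x + 136.2)² + (y + 132.8)² = 197.91².
Subtracting pairs of circle equations eliminates x²+y² and gives linear equations (the radical axes):
194.6 x − 131.6 y = -23414.19
-147.4 x − 454.6 y = -14081.37
Solving the 2×2 system: x ≈ -81.5, y ≈ 57.4 km.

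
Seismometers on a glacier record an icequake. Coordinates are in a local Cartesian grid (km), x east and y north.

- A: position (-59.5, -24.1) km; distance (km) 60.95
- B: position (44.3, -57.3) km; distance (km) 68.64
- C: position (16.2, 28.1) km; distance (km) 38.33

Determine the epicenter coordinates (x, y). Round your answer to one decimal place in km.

(-1.3, -6.0)

Circle about each station: (x + 59.5)² + (y + 24.1)² = 60.95²; (x − 44.3)² + (y + 57.3)² = 68.64²; (x − 16.2)² + (y − 28.1)² = 38.33².
Subtracting pairs of circle equations eliminates x²+y² and gives linear equations (the radical axes):
207.6 x − 66.4 y = 128.17
151.4 x + 104.4 y = -823.30
Solving the 2×2 system: x ≈ -1.3, y ≈ -6.0 km.
Check against A (with the unrounded x, y): √((x + 59.5)²+(y + 24.1)²) = 60.95 ≈ 60.95 km. ✓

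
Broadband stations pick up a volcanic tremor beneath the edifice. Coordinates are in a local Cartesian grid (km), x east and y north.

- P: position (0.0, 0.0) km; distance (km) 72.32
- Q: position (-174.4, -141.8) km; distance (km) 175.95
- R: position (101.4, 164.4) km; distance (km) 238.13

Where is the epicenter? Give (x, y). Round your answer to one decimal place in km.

(-72.3, 1.5)

Circle about each station: x² + y² = 72.32²; (x + 174.4)² + (y + 141.8)² = 175.95²; (x − 101.4)² + (y − 164.4)² = 238.13².
Subtracting pairs of circle equations eliminates x²+y² and gives linear equations (the radical axes):
-348.8 x − 283.6 y = 24794.38
202.8 x + 328.8 y = -14166.39
Solving the 2×2 system: x ≈ -72.3, y ≈ 1.5 km.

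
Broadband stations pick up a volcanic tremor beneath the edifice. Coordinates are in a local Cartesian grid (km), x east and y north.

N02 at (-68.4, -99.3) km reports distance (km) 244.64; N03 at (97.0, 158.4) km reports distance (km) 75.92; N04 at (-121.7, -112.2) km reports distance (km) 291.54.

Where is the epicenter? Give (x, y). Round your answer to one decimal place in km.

(95.3, 82.5)

Circle about each station: (x + 68.4)² + (y + 99.3)² = 244.64²; (x − 97.0)² + (y − 158.4)² = 75.92²; (x + 121.7)² + (y + 112.2)² = 291.54².
Subtracting pairs of circle equations eliminates x²+y² and gives linear equations (the radical axes):
330.8 x + 515.4 y = 74045.39
-106.6 x − 25.8 y = -12286.16
Solving the 2×2 system: x ≈ 95.3, y ≈ 82.5 km.
Check against N02 (with the unrounded x, y): √((x + 68.4)²+(y + 99.3)²) = 244.64 ≈ 244.64 km. ✓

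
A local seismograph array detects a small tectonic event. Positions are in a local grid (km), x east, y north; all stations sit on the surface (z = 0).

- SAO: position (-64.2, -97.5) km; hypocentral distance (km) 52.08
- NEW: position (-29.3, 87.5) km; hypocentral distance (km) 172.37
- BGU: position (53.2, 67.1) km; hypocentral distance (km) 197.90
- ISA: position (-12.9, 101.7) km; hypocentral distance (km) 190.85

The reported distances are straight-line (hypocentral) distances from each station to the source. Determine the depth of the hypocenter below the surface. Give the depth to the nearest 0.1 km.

41.3 km

Each station gives a sphere (x−x_i)² + (y−y_i)² + z² = d_i² (stations at z=0).
Subtracting the SAO sphere from NEW and BGU: z² cancels, leaving linear equations in x and y:
69.8 x + 370.0 y = -32112.24
234.8 x + 329.2 y = -42747.32
Solving: x ≈ -82.087, y ≈ -71.304 km (keep extra digits for the depth step; rounded: -82.1, -71.3).
Then from the SAO sphere: z² = 52.08² − (x + 64.2)² − (y + 97.5)² with x = -82.087, y = -71.304, so z ≈ 41.306 ≈ 41.3 km.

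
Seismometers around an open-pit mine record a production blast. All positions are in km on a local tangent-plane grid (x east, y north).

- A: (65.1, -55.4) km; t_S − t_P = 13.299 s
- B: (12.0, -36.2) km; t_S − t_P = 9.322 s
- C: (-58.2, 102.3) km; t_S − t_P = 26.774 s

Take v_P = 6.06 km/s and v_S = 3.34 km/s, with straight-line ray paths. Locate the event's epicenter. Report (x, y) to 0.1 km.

Distance from S−P lag: d = Δt · v_P v_S / (v_P − v_S) = Δt · (6.06·3.34)/(6.06−3.34) ≈ 7.4413·Δt.
So d_A = 98.96, d_B = 69.37, d_C = 199.23 km.
Circle about each station: (x − 65.1)² + (y + 55.4)² = 98.96²; (x − 12.0)² + (y + 36.2)² = 69.37²; (x + 58.2)² + (y − 102.3)² = 199.23².
Subtracting the A equation from the B and C equations removes the quadratic terms:
-106.2 x + 38.4 y = -871.85
-246.6 x + 315.4 y = -23354.15
Solving the 2×2 system: x ≈ -25.9, y ≈ -94.3 km.

x ≈ -25.9 km, y ≈ -94.3 km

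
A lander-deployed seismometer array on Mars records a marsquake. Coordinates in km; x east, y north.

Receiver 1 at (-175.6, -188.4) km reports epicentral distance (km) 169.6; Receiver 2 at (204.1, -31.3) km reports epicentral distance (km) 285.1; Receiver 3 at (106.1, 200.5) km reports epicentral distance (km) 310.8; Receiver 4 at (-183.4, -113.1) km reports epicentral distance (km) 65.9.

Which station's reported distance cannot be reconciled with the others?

Receiver 4

Solve using three stations at a time. Using Receiver 1, Receiver 2, Receiver 3 (subtract circle equations pairwise → linear system) gives (x, y) ≈ (-80.5, -48.0).
Distances from that point to each station vs reported:
  Receiver 1: calculated 169.6 vs reported 169.6 → residual 0.0 km
  Receiver 2: calculated 285.1 vs reported 285.1 → residual 0.0 km
  Receiver 3: calculated 310.8 vs reported 310.8 → residual 0.0 km
  Receiver 4: calculated 121.8 vs reported 65.9 → residual 55.9 km
Receiver 1, Receiver 2, Receiver 3 are mutually consistent (residuals ≈ 0); Receiver 4 is off by 55.9 km.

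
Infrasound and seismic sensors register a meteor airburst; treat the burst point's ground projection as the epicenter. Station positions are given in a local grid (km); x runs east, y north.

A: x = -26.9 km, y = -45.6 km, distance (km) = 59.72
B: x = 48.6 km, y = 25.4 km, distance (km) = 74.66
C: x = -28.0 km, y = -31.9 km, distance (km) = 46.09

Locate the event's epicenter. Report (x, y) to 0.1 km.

-25.2 km east, 14.1 km north

Circle about each station: (x + 26.9)² + (y + 45.6)² = 59.72²; (x − 48.6)² + (y − 25.4)² = 74.66²; (x + 28.0)² + (y + 31.9)² = 46.09².
Subtracting the A equation from the B and C equations removes the quadratic terms:
151.0 x + 142.0 y = -1803.49
-2.2 x + 27.4 y = 440.83
Solving the 2×2 system: x ≈ -25.2, y ≈ 14.1 km.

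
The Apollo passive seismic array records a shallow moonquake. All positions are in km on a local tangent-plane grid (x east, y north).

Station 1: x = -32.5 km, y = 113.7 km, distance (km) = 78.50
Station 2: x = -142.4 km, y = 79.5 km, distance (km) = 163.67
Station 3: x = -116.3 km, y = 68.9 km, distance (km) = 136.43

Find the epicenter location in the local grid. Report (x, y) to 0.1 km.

19.4 km east, 54.8 km north

Circle about each station: (x + 32.5)² + (y − 113.7)² = 78.50²; (x + 142.4)² + (y − 79.5)² = 163.67²; (x + 116.3)² + (y − 68.9)² = 136.43².
Subtracting the Station 1 equation from the Station 2 and Station 3 equations removes the quadratic terms:
-219.8 x − 68.4 y = -8011.55
-167.6 x − 89.6 y = -8161.93
Solving the 2×2 system: x ≈ 19.4, y ≈ 54.8 km.
Check against Station 1 (with the unrounded x, y): √((x + 32.5)²+(y − 113.7)²) = 78.47 ≈ 78.50 km. ✓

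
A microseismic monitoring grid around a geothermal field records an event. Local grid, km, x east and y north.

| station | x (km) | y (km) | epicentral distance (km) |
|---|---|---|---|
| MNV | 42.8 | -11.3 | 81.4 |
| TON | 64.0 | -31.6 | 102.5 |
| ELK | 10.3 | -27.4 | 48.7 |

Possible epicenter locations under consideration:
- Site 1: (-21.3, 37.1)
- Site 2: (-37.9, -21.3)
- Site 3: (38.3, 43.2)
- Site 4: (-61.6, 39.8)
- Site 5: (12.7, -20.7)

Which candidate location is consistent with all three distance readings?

For each candidate, compare |candidate − station| to the reported distance:
Site 1: residuals MNV 1.1, TON 7.0, ELK 23.1 → max 23.1 km
Site 2: residuals MNV 0.1, TON 0.1, ELK 0.1 → max 0.1 km
Site 3: residuals MNV 26.7, TON 23.4, ELK 27.2 → max 27.2 km
Site 4: residuals MNV 34.8, TON 42.0, ELK 49.7 → max 49.7 km
Site 5: residuals MNV 49.9, TON 50.1, ELK 41.6 → max 50.1 km
Only Site 2 has all residuals ≈ 0.

Site 2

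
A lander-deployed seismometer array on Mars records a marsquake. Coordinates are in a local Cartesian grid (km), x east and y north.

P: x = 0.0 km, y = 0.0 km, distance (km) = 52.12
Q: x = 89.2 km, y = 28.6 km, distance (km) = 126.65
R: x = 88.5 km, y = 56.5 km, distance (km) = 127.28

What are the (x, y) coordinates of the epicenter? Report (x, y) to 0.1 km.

-37.2 km east, 36.5 km north

Circle about each station: x² + y² = 52.12²; (x − 89.2)² + (y − 28.6)² = 126.65²; (x − 88.5)² + (y − 56.5)² = 127.28².
Subtracting the P equation from the Q and R equations removes the quadratic terms:
178.4 x + 57.2 y = -4549.13
177.0 x + 113.0 y = -2459.20
Solving the 2×2 system: x ≈ -37.2, y ≈ 36.5 km.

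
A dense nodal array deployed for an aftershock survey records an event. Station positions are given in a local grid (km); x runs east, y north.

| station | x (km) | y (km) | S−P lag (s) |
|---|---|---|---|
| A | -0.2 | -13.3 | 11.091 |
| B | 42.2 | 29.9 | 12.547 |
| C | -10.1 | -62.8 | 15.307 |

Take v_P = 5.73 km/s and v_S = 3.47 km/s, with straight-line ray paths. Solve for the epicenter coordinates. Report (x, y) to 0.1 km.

Distance from S−P lag: d = Δt · v_P v_S / (v_P − v_S) = Δt · (5.73·3.47)/(5.73−3.47) ≈ 8.7978·Δt.
So d_A = 97.58, d_B = 110.39, d_C = 134.67 km.
Circle about each station: (x + 0.2)² + (y + 13.3)² = 97.58²; (x − 42.2)² + (y − 29.9)² = 110.39²; (x + 10.1)² + (y + 62.8)² = 134.67².
Subtracting pairs of circle equations eliminates x²+y² and gives linear equations (the radical axes):
84.8 x + 86.4 y = -166.18
-19.8 x − 99.0 y = -4745.23
Solving the 2×2 system: x ≈ -63.8, y ≈ 60.7 km.

(-63.8, 60.7)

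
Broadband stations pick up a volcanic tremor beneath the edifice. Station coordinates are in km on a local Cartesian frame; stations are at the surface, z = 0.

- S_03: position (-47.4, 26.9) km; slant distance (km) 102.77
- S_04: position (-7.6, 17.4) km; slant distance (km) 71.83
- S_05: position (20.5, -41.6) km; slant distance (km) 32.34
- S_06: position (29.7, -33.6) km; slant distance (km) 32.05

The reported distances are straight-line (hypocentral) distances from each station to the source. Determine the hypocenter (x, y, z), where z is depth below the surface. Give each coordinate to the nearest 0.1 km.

Each station gives a sphere (x−x_i)² + (y−y_i)² + z² = d_i² (stations at z=0).
Subtracting the S_03 sphere from S_04 and S_05: z² cancels, leaving linear equations in x and y:
79.6 x − 19.0 y = 2792.27
135.8 x − 137.0 y = 8696.24
Solving: x ≈ 26.104, y ≈ -37.601 km (keep extra digits for the depth step; rounded: 26.1, -37.6).
Then from the S_03 sphere: z² = 102.77² − (x + 47.4)² − (y − 26.9)² with x = 26.104, y = -37.601, so z ≈ 31.598 ≈ 31.6 km.

x ≈ 26.1 km, y ≈ -37.6 km, depth ≈ 31.6 km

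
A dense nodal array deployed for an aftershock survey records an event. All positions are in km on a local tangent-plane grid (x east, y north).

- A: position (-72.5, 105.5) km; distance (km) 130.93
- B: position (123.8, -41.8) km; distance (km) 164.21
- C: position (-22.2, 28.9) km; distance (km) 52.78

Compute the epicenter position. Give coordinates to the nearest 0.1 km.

-39.1 km east, -21.1 km north

Circle about each station: (x + 72.5)² + (y − 105.5)² = 130.93²; (x − 123.8)² + (y + 41.8)² = 164.21²; (x + 22.2)² + (y − 28.9)² = 52.78².
Subtracting the A equation from the B and C equations removes the quadratic terms:
392.6 x − 294.6 y = -9135.08
100.6 x − 153.2 y = -701.51
Solving the 2×2 system: x ≈ -39.1, y ≈ -21.1 km.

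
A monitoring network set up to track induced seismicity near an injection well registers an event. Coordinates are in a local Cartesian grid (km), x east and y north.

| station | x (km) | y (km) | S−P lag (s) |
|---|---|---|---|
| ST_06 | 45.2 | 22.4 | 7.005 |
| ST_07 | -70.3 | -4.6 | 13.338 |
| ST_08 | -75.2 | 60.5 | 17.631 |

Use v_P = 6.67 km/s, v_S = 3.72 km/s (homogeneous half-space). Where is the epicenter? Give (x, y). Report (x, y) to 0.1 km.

x ≈ 37.4 km, y ≈ -36.0 km

Distance from S−P lag: d = Δt · v_P v_S / (v_P − v_S) = Δt · (6.67·3.72)/(6.67−3.72) ≈ 8.4110·Δt.
So d_ST_06 = 58.92, d_ST_07 = 112.19, d_ST_08 = 148.29 km.
Circle about each station: (x − 45.2)² + (y − 22.4)² = 58.92²; (x + 70.3)² + (y + 4.6)² = 112.19²; (x + 75.2)² + (y − 60.5)² = 148.29².
Subtracting pairs of circle equations eliminates x²+y² and gives linear equations (the radical axes):
-231.0 x − 54.0 y = -6696.58
-240.8 x + 76.2 y = -11747.87
Solving the 2×2 system: x ≈ 37.4, y ≈ -36.0 km.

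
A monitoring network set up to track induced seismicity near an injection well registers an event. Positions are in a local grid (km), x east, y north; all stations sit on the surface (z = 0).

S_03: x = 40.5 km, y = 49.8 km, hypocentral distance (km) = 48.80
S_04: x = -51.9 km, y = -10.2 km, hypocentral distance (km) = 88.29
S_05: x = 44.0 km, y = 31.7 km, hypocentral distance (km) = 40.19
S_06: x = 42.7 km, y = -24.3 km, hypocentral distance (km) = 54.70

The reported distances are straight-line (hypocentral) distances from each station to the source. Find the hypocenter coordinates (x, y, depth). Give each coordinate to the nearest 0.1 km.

Each station gives a sphere (x−x_i)² + (y−y_i)² + z² = d_i² (stations at z=0).
Subtracting the S_03 sphere from S_04 and S_05: z² cancels, leaving linear equations in x and y:
-184.8 x − 120.0 y = -6736.32
7.0 x − 36.2 y = -413.20
Solving: x ≈ 25.800, y ≈ 16.403 km (keep extra digits for the depth step; rounded: 25.8, 16.4).
Then from the S_03 sphere: z² = 48.80² − (x − 40.5)² − (y − 49.8)² with x = 25.800, y = 16.403, so z ≈ 32.404 ≈ 32.4 km.

(25.8, 16.4, 32.4)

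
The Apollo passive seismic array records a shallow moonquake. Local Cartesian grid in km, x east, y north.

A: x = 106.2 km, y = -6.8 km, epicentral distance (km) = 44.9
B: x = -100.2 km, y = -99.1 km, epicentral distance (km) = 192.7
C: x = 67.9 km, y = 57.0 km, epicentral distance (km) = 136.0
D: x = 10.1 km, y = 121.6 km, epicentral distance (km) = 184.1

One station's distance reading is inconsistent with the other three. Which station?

C

Solve using three stations at a time. Using A, B, D (subtract circle equations pairwise → linear system) gives (x, y) ≈ (85.2, -46.5).
Distances from that point to each station vs reported:
  A: calculated 44.9 vs reported 44.9 → residual 0.0 km
  B: calculated 192.7 vs reported 192.7 → residual 0.0 km
  C: calculated 104.9 vs reported 136.0 → residual 31.1 km
  D: calculated 184.1 vs reported 184.1 → residual 0.0 km
A, B, D are mutually consistent (residuals ≈ 0); C is off by 31.1 km.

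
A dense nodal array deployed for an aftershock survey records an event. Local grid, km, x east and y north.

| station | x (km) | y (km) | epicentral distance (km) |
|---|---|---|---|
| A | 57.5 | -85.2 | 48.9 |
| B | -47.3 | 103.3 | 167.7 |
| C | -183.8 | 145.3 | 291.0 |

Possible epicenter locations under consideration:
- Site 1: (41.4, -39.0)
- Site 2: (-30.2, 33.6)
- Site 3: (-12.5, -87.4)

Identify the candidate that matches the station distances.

Site 1

For each candidate, compare |candidate − station| to the reported distance:
Site 1: residuals A 0.0, B 0.0, C 0.0 → max 0.0 km
Site 2: residuals A 98.8, B 95.9, C 101.1 → max 101.1 km
Site 3: residuals A 21.1, B 26.1, C 2.0 → max 26.1 km
Only Site 1 has all residuals ≈ 0.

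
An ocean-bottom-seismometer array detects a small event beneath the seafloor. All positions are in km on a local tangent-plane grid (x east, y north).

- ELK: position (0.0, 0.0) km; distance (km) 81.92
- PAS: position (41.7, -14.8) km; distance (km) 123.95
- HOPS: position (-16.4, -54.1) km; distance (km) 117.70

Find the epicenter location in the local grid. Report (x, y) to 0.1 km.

Circle about each station: x² + y² = 81.92²; (x − 41.7)² + (y + 14.8)² = 123.95²; (x + 16.4)² + (y + 54.1)² = 117.70².
Subtracting the ELK equation from the PAS and HOPS equations removes the quadratic terms:
83.4 x − 29.6 y = -6694.79
-32.8 x − 108.2 y = -3946.63
Solving the 2×2 system: x ≈ -60.8, y ≈ 54.9 km.

x ≈ -60.8 km, y ≈ 54.9 km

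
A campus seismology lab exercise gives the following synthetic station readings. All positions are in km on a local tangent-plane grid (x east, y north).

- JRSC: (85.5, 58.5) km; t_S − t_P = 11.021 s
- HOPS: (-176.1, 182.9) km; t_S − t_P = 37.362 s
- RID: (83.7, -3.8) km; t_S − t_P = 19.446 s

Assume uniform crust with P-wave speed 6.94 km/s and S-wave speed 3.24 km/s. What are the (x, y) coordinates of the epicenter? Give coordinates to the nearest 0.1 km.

37.1 km east, 104.8 km north

Distance from S−P lag: d = Δt · v_P v_S / (v_P − v_S) = Δt · (6.94·3.24)/(6.94−3.24) ≈ 6.0772·Δt.
So d_JRSC = 66.98, d_HOPS = 227.06, d_RID = 118.18 km.
Circle about each station: (x − 85.5)² + (y − 58.5)² = 66.98²; (x + 176.1)² + (y − 182.9)² = 227.06²; (x − 83.7)² + (y + 3.8)² = 118.18².
Subtracting the JRSC equation from the HOPS and RID equations removes the quadratic terms:
-523.2 x + 248.8 y = 6661.20
-3.6 x − 124.6 y = -13192.56
Solving the 2×2 system: x ≈ 37.1, y ≈ 104.8 km.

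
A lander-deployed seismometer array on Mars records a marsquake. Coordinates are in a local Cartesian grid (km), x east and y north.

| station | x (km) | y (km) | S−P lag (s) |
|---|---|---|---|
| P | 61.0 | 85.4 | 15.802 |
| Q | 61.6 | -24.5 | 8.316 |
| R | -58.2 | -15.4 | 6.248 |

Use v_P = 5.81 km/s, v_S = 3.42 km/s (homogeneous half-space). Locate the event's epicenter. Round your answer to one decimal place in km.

-7.5 km east, -26.7 km north

Distance from S−P lag: d = Δt · v_P v_S / (v_P − v_S) = Δt · (5.81·3.42)/(5.81−3.42) ≈ 8.3139·Δt.
So d_P = 131.38, d_Q = 69.14, d_R = 51.95 km.
Circle about each station: (x − 61.0)² + (y − 85.4)² = 131.38²; (x − 61.6)² + (y + 24.5)² = 69.14²; (x + 58.2)² + (y + 15.4)² = 51.95².
Subtracting the P equation from the Q and R equations removes the quadratic terms:
1.2 x − 219.8 y = 5861.01
-238.4 x − 201.6 y = 7172.14
Solving the 2×2 system: x ≈ -7.5, y ≈ -26.7 km.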